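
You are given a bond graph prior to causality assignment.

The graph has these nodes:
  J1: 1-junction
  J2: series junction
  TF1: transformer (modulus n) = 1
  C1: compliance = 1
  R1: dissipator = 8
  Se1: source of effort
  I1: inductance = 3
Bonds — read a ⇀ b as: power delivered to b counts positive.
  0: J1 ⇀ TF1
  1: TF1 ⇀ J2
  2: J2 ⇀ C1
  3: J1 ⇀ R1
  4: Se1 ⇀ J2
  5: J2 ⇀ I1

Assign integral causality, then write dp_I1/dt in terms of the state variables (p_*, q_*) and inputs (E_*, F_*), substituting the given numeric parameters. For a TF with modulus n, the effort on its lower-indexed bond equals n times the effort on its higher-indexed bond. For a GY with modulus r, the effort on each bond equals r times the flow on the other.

#4 stroke at J2  (Se1: effort source, stroke at far end)
#2 stroke at J2  (C1 outputs effort q/C1)
#5 stroke at I1  (prefer integral on I1)
#1 stroke at J2  (1-jn J2 has f-setter on 5)
#0 stroke at TF1  (through TF1, causality passes straight; one stroke at TF1)
#3 stroke at J1  (1-jn J1 has f-setter on 0)

dp_I1/dt = E_Se1 - 8*p_I1/3 - q_C1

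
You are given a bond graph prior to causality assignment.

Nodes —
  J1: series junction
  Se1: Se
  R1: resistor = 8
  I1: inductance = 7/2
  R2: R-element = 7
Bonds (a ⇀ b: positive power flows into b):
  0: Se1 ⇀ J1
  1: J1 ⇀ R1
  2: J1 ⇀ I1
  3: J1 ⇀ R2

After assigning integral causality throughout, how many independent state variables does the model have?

1  (I1 all integral)

β0 →J1  (source Se1 imposes e)
β2 →I1  (prefer integral on I1)
β1 →J1  (J1 flow already set via bond 2)
β3 →J1  (J1: bond 2 brought flow, rest push out)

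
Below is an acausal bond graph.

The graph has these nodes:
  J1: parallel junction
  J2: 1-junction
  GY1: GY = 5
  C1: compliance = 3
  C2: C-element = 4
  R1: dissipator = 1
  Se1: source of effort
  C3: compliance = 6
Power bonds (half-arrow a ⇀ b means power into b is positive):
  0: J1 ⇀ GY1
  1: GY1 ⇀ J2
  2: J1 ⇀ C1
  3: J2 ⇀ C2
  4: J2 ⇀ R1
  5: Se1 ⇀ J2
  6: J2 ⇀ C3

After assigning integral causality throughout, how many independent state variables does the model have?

bond 5 stroke→J2  (Se1 fixes effort; stroke away)
bond 2 stroke→J1  (C1 outputs effort q/C1)
bond 0 stroke→GY1  (0-jn J1 has e-setter on 2)
bond 1 stroke→GY1  (GY GY1: same side as bond 0)
bond 3 stroke→J2  (common-f at J2 fixed by 1)
bond 4 stroke→J2  (common-f at J2 fixed by 1)
bond 6 stroke→J2  (J2: bond 1 brought flow, rest push out)

3  (C1, C2, C3 all integral)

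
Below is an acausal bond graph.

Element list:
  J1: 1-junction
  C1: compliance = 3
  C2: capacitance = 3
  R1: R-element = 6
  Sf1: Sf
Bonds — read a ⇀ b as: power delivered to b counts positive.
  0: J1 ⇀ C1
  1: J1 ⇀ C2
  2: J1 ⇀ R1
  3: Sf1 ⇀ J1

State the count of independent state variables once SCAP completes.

#3 stroke at Sf1  (Sf1 fixes flow; stroke at Sf1)
#0 stroke at J1  (J1: bond 3 brought flow, rest push out)
#1 stroke at J1  (common-f at J1 fixed by 3)
#2 stroke at J1  (1-jn J1 has f-setter on 3)

2  (C1, C2 all integral)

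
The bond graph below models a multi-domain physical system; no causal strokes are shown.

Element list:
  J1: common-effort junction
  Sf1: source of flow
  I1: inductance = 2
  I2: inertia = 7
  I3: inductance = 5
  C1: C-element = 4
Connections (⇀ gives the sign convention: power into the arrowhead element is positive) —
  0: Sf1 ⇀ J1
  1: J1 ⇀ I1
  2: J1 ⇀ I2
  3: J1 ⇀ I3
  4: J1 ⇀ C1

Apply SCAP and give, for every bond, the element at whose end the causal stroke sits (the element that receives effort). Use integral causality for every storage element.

b0 stroke at Sf1  (source Sf1 imposes f)
b1 stroke at I1  (I1 outputs flow p/I1)
b2 stroke at I2  (prefer integral on I2)
b3 stroke at I3  (I3: I, integral causality)
b4 stroke at J1  (closing 0-jn rule on J1)

bond 0 stroke→Sf1
bond 1 stroke→I1
bond 2 stroke→I2
bond 3 stroke→I3
bond 4 stroke→J1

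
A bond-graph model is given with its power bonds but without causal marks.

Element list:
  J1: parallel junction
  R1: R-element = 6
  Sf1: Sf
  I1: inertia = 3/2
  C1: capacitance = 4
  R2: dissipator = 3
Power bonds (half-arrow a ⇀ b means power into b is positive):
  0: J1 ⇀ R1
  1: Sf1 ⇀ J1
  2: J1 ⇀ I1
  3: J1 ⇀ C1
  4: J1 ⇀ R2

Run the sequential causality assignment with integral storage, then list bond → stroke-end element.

b1 stroke→Sf1  (Sf1: flow source, stroke at near end)
b2 stroke→I1  (I1 outputs flow p/I1)
b3 stroke→J1  (C1 outputs effort q/C1)
b0 stroke→R1  (0-jn J1 has e-setter on 3)
b4 stroke→R2  (common-e at J1 fixed by 3)

b0 |R1
b1 |Sf1
b2 |I1
b3 |J1
b4 |R2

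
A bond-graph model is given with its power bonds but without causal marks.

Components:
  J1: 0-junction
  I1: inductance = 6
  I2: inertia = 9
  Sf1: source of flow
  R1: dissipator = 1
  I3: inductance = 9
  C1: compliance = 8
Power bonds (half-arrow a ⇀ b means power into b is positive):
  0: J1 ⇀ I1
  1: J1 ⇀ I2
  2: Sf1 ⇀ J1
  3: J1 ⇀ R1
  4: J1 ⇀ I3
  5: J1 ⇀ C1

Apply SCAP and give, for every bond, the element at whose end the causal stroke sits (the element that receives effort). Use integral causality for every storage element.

#0 stroke→I1
#1 stroke→I2
#2 stroke→Sf1
#3 stroke→R1
#4 stroke→I3
#5 stroke→J1

β2 stroke at Sf1  (Sf1 fixes flow; stroke at Sf1)
β0 stroke at I1  (I1 integral (f out))
β1 stroke at I2  (I2 outputs flow p/I2)
β4 stroke at I3  (I3 outputs flow p/I3)
β5 stroke at J1  (C1 outputs effort q/C1)
β3 stroke at R1  (0-jn J1 has e-setter on 5)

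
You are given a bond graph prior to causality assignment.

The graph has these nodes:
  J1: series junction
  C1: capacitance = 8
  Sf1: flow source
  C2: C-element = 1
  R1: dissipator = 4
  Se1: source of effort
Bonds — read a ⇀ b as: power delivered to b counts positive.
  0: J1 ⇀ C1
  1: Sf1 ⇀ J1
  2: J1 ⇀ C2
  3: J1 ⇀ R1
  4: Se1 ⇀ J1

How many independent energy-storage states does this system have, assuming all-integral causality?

2  (C1, C2 all integral)

β1 →Sf1  (Sf1: flow source, stroke at near end)
β4 →J1  (Se1: effort source, stroke at far end)
β0 →J1  (J1 flow already set via bond 1)
β2 →J1  (J1: bond 1 brought flow, rest push out)
β3 →J1  (J1: bond 1 brought flow, rest push out)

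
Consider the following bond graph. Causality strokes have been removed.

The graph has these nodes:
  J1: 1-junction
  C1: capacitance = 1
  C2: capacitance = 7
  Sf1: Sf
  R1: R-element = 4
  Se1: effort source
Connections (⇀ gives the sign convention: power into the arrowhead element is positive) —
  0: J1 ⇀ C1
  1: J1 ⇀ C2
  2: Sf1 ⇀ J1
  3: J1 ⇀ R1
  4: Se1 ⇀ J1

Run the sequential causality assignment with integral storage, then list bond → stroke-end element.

bond 2 |Sf1  (Sf1: flow source, stroke at near end)
bond 4 |J1  (source Se1 imposes e)
bond 0 |J1  (1-jn J1 has f-setter on 2)
bond 1 |J1  (J1: bond 2 brought flow, rest push out)
bond 3 |J1  (common-f at J1 fixed by 2)

β0 stroke at J1
β1 stroke at J1
β2 stroke at Sf1
β3 stroke at J1
β4 stroke at J1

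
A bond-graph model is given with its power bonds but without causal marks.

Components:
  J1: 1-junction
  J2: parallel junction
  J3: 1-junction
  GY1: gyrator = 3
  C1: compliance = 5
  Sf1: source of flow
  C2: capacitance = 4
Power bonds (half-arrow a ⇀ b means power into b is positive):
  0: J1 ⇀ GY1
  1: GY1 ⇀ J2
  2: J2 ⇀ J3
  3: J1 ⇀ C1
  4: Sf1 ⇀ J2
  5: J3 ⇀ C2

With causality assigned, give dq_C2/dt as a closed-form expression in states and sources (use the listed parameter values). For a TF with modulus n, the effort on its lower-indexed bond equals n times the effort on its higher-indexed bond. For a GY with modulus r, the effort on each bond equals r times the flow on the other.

dq_C2/dt = F_Sf1 - q_C1/15

b4 →Sf1  (Sf1 fixes flow; stroke at Sf1)
b3 →J1  (C1 integral (e out))
b0 →GY1  (J1: last free bond brings flow in)
b1 →GY1  (through GY1, causality inverts; strokes same side of GY1)
b2 →J2  (closing 0-jn rule on J2)
b5 →J3  (J3: bond 2 brought flow, rest push out)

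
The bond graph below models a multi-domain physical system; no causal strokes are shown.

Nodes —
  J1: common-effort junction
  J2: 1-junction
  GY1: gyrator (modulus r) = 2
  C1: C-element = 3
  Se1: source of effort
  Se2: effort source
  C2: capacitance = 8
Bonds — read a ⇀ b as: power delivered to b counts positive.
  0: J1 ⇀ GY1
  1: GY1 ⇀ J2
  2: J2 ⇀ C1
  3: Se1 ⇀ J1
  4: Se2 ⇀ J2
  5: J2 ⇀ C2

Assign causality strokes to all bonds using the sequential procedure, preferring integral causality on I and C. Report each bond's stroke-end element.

#0 stroke at GY1
#1 stroke at GY1
#2 stroke at J2
#3 stroke at J1
#4 stroke at J2
#5 stroke at J2

β3 |J1  (Se1: effort source, stroke at far end)
β4 |J2  (Se2: effort source, stroke at far end)
β0 |GY1  (J1: bond 3 brought effort, rest push out)
β1 |GY1  (GY1: gyrator matches bond 0)
β2 |J2  (J2: bond 1 brought flow, rest push out)
β5 |J2  (J2: bond 1 brought flow, rest push out)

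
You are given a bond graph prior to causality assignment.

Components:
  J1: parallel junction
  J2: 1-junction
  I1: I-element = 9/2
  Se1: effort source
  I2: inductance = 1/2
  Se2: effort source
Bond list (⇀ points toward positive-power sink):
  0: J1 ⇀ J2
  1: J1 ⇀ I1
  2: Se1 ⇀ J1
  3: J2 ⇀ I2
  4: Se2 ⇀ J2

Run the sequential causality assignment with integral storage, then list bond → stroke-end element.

β0 |J2
β1 |I1
β2 |J1
β3 |I2
β4 |J2

b2 →J1  (source Se1 imposes e)
b4 →J2  (source Se2 imposes e)
b0 →J2  (0-jn J1 has e-setter on 2)
b1 →I1  (common-e at J1 fixed by 2)
b3 →I2  (closing 1-jn rule on J2)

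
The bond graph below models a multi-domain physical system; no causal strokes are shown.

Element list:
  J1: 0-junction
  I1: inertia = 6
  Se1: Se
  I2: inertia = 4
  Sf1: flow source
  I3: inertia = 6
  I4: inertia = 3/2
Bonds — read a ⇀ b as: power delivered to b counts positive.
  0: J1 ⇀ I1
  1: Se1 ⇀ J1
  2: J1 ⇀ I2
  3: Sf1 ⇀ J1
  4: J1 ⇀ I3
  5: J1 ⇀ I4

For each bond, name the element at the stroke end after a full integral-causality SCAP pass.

β1 →J1  (Se1 fixes effort; stroke away)
β3 →Sf1  (Sf1 (Sf) sets flow on bond)
β0 →I1  (common-e at J1 fixed by 1)
β2 →I2  (J1 effort already set via bond 1)
β4 →I3  (J1: bond 1 brought effort, rest push out)
β5 →I4  (common-e at J1 fixed by 1)

bond 0 →I1
bond 1 →J1
bond 2 →I2
bond 3 →Sf1
bond 4 →I3
bond 5 →I4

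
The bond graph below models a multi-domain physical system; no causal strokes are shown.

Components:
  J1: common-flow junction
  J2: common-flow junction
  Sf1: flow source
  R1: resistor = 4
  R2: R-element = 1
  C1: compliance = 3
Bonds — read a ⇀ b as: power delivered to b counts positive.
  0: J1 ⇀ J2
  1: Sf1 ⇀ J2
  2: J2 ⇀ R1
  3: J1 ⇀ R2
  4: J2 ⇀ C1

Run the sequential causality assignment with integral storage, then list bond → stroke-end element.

#1 stroke at Sf1  (Sf1: flow source, stroke at near end)
#0 stroke at J2  (J2: bond 1 brought flow, rest push out)
#2 stroke at J2  (common-f at J2 fixed by 1)
#4 stroke at J2  (1-jn J2 has f-setter on 1)
#3 stroke at J1  (J1: bond 0 brought flow, rest push out)

β0 stroke→J2
β1 stroke→Sf1
β2 stroke→J2
β3 stroke→J1
β4 stroke→J2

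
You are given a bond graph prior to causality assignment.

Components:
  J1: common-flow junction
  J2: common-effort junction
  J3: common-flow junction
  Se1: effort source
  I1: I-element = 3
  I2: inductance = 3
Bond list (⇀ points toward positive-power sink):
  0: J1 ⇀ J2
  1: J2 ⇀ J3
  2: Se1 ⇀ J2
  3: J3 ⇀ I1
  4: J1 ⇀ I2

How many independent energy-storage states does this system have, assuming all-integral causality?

#2 stroke at J2  (Se1 fixes effort; stroke away)
#0 stroke at J1  (J2 effort already set via bond 2)
#1 stroke at J3  (0-jn J2 has e-setter on 2)
#3 stroke at I1  (only one flow-in slot at J3)
#4 stroke at I2  (only one flow-in slot at J1)

2  (I1, I2 all integral)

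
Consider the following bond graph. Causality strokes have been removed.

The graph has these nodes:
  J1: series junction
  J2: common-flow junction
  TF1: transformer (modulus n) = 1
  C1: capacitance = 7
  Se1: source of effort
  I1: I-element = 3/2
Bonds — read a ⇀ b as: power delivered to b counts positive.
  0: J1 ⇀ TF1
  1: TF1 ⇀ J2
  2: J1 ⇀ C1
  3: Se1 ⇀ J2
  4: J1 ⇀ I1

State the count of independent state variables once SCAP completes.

#3 stroke→J2  (Se1 fixes effort; stroke away)
#1 stroke→TF1  (only one flow-in slot at J2)
#0 stroke→J1  (through TF1, causality passes straight; one stroke at TF1)
#2 stroke→J1  (C1 integral (e out))
#4 stroke→I1  (only one flow-in slot at J1)

2  (C1, I1 all integral)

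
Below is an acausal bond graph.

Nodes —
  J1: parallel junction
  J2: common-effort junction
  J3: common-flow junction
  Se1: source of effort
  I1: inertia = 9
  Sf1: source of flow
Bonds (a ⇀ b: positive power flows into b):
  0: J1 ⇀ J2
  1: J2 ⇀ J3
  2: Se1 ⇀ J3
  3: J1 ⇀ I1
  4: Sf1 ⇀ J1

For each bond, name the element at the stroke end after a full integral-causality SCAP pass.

bond 0 stroke at J1
bond 1 stroke at J2
bond 2 stroke at J3
bond 3 stroke at I1
bond 4 stroke at Sf1

#2 stroke at J3  (Se1: effort source, stroke at far end)
#4 stroke at Sf1  (Sf1 (Sf) sets flow on bond)
#1 stroke at J2  (J3 needs exactly one f-in)
#0 stroke at J1  (common-e at J2 fixed by 1)
#3 stroke at I1  (J1: bond 0 brought effort, rest push out)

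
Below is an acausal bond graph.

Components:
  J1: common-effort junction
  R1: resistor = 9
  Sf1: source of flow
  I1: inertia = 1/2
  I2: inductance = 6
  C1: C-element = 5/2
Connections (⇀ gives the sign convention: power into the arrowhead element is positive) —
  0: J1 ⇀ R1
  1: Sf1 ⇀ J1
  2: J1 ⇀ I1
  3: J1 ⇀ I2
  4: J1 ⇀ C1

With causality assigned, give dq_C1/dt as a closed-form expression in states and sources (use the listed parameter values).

dq_C1/dt = F_Sf1 - 2*p_I1 - p_I2/6 - 2*q_C1/45

β1 stroke at Sf1  (Sf1 (Sf) sets flow on bond)
β2 stroke at I1  (I1: I, integral causality)
β3 stroke at I2  (prefer integral on I2)
β4 stroke at J1  (prefer integral on C1)
β0 stroke at R1  (common-e at J1 fixed by 4)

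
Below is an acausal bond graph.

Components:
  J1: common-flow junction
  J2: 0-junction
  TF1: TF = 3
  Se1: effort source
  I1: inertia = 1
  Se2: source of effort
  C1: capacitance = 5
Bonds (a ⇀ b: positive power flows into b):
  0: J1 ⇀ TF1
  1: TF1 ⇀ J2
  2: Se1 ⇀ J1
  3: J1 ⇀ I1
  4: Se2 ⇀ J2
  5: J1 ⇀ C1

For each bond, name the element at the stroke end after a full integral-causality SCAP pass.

b0 |J1
b1 |TF1
b2 |J1
b3 |I1
b4 |J2
b5 |J1

#2 |J1  (Se1 (Se) sets effort on bond)
#4 |J2  (source Se2 imposes e)
#1 |TF1  (common-e at J2 fixed by 4)
#0 |J1  (TF TF1: opposite of bond 1)
#3 |I1  (prefer integral on I1)
#5 |J1  (1-jn J1 has f-setter on 3)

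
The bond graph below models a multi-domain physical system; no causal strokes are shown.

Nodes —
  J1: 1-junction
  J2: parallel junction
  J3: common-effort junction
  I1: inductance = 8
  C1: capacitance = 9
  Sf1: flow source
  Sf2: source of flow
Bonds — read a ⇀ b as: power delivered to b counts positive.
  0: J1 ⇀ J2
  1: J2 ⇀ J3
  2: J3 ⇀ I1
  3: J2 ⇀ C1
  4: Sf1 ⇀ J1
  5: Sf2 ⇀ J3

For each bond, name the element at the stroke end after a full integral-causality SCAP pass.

#0 stroke at J1
#1 stroke at J3
#2 stroke at I1
#3 stroke at J2
#4 stroke at Sf1
#5 stroke at Sf2

bond 4 →Sf1  (source Sf1 imposes f)
bond 5 →Sf2  (Sf2: flow source, stroke at near end)
bond 0 →J1  (J1 flow already set via bond 4)
bond 2 →I1  (I1 outputs flow p/I1)
bond 1 →J3  (only one effort-in slot at J3)
bond 3 →J2  (closing 0-jn rule on J2)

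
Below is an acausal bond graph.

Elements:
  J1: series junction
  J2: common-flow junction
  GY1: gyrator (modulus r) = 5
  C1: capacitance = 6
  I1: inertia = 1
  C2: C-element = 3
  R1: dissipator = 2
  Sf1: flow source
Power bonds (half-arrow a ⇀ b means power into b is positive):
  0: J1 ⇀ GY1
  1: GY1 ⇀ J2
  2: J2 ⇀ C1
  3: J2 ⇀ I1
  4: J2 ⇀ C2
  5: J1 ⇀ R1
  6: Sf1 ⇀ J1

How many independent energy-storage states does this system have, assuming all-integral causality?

3  (C1, C2, I1 all integral)

bond 6 stroke→Sf1  (Sf1: flow source, stroke at near end)
bond 0 stroke→J1  (J1: bond 6 brought flow, rest push out)
bond 5 stroke→J1  (J1 flow already set via bond 6)
bond 1 stroke→J2  (GY1 both-in/both-out from 0)
bond 2 stroke→J2  (C1 outputs effort q/C1)
bond 3 stroke→I1  (prefer integral on I1)
bond 4 stroke→J2  (J2: bond 3 brought flow, rest push out)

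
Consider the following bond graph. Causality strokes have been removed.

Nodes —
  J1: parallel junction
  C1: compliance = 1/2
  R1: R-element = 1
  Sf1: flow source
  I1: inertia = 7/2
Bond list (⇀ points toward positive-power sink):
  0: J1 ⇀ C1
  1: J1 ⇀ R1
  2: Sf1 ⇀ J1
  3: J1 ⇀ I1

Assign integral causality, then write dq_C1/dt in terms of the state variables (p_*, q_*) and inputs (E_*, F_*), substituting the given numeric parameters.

dq_C1/dt = F_Sf1 - 2*p_I1/7 - 2*q_C1

β2 |Sf1  (Sf1: flow source, stroke at near end)
β0 |J1  (C1 outputs effort q/C1)
β1 |R1  (J1: bond 0 brought effort, rest push out)
β3 |I1  (0-jn J1 has e-setter on 0)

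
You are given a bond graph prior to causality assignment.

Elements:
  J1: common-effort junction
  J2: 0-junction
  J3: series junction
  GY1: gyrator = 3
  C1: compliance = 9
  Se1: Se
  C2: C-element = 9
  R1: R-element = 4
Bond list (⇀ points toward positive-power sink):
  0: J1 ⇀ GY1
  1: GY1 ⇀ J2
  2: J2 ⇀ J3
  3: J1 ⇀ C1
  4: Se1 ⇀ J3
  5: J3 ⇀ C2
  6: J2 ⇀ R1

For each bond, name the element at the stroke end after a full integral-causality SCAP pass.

β4 stroke→J3  (Se1 fixes effort; stroke away)
β3 stroke→J1  (C1 outputs effort q/C1)
β0 stroke→GY1  (J1: bond 3 brought effort, rest push out)
β1 stroke→GY1  (through GY1, causality inverts; strokes same side of GY1)
β5 stroke→J3  (C2 outputs effort q/C2)
β2 stroke→J2  (closing 1-jn rule on J3)
β6 stroke→R1  (J2: bond 2 brought effort, rest push out)

β0 stroke→GY1
β1 stroke→GY1
β2 stroke→J2
β3 stroke→J1
β4 stroke→J3
β5 stroke→J3
β6 stroke→R1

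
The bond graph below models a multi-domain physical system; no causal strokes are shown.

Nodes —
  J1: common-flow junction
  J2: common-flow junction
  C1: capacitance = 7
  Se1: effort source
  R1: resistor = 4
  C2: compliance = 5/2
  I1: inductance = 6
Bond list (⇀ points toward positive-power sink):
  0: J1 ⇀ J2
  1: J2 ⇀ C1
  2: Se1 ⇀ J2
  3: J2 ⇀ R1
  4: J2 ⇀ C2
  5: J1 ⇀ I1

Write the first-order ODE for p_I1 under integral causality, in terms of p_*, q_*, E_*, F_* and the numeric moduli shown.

dp_I1/dt = E_Se1 - 2*p_I1/3 - q_C1/7 - 2*q_C2/5

bond 2 stroke→J2  (Se1 (Se) sets effort on bond)
bond 1 stroke→J2  (prefer integral on C1)
bond 4 stroke→J2  (C2 outputs effort q/C2)
bond 5 stroke→I1  (I1 integral (f out))
bond 0 stroke→J1  (J1: bond 5 brought flow, rest push out)
bond 3 stroke→J2  (J2: bond 0 brought flow, rest push out)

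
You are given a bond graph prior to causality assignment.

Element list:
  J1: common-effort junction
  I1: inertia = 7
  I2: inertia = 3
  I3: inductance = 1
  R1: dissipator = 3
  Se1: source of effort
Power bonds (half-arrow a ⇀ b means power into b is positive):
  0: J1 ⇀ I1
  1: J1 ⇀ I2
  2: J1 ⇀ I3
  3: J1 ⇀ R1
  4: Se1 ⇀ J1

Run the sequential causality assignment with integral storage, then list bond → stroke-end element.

#0 stroke→I1
#1 stroke→I2
#2 stroke→I3
#3 stroke→R1
#4 stroke→J1

b4 stroke at J1  (Se1 fixes effort; stroke away)
b0 stroke at I1  (J1: bond 4 brought effort, rest push out)
b1 stroke at I2  (J1: bond 4 brought effort, rest push out)
b2 stroke at I3  (J1: bond 4 brought effort, rest push out)
b3 stroke at R1  (J1: bond 4 brought effort, rest push out)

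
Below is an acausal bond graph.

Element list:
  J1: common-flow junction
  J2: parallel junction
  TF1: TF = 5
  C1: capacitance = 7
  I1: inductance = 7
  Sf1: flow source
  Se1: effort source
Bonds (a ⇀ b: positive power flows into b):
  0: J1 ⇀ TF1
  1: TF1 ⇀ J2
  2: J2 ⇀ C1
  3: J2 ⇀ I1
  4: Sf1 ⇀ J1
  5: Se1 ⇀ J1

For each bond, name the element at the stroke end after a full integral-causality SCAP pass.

bond 4 stroke→Sf1  (source Sf1 imposes f)
bond 5 stroke→J1  (source Se1 imposes e)
bond 0 stroke→J1  (J1: bond 4 brought flow, rest push out)
bond 1 stroke→TF1  (TF TF1: opposite of bond 0)
bond 2 stroke→J2  (C1 integral (e out))
bond 3 stroke→I1  (0-jn J2 has e-setter on 2)

#0 →J1
#1 →TF1
#2 →J2
#3 →I1
#4 →Sf1
#5 →J1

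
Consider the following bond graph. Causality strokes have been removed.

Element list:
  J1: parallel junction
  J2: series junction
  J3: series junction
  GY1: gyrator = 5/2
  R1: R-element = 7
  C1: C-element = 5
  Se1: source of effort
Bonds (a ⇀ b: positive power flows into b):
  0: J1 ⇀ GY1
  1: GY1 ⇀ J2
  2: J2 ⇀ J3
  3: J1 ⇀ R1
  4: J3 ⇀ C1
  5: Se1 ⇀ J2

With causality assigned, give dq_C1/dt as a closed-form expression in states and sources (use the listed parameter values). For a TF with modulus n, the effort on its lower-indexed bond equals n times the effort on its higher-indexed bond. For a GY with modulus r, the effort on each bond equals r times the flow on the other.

dq_C1/dt = 28*E_Se1/25 - 28*q_C1/125

#5 stroke at J2  (source Se1 imposes e)
#4 stroke at J3  (C1 outputs effort q/C1)
#2 stroke at J2  (J3: last free bond brings flow in)
#1 stroke at GY1  (J2 needs exactly one f-in)
#0 stroke at GY1  (GY GY1: same side as bond 1)
#3 stroke at J1  (J1 needs exactly one e-in)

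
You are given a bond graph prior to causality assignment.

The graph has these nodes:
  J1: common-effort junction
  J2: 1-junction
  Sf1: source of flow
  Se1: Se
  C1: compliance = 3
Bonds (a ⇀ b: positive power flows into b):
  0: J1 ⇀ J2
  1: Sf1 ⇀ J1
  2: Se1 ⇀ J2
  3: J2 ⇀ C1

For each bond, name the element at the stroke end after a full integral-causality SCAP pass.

#0 stroke at J1
#1 stroke at Sf1
#2 stroke at J2
#3 stroke at J2

β1 stroke at Sf1  (Sf1: flow source, stroke at near end)
β2 stroke at J2  (Se1 (Se) sets effort on bond)
β0 stroke at J1  (J1: last free bond brings effort in)
β3 stroke at J2  (J2 flow already set via bond 0)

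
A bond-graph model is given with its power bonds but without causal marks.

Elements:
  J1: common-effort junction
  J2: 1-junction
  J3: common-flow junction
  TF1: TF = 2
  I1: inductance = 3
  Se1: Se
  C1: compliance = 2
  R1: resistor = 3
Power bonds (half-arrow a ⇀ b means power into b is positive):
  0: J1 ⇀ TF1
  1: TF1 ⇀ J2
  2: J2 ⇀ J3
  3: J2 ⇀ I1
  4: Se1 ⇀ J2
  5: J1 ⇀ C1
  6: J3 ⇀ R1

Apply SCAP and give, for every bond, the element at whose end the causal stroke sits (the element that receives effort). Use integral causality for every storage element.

β4 →J2  (source Se1 imposes e)
β3 →I1  (I1 outputs flow p/I1)
β1 →J2  (common-f at J2 fixed by 3)
β2 →J2  (J2: bond 3 brought flow, rest push out)
β6 →J3  (J3 flow already set via bond 2)
β0 →TF1  (TF TF1: opposite of bond 1)
β5 →J1  (only one effort-in slot at J1)

β0 →TF1
β1 →J2
β2 →J2
β3 →I1
β4 →J2
β5 →J1
β6 →J3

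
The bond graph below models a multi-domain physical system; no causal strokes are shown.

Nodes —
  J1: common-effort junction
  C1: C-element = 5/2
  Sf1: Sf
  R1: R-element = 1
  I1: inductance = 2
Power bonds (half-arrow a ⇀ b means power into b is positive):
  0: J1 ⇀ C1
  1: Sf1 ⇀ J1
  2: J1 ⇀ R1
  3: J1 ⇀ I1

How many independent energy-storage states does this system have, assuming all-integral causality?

β1 →Sf1  (Sf1 (Sf) sets flow on bond)
β0 →J1  (C1 integral (e out))
β2 →R1  (common-e at J1 fixed by 0)
β3 →I1  (J1 effort already set via bond 0)

2  (C1, I1 all integral)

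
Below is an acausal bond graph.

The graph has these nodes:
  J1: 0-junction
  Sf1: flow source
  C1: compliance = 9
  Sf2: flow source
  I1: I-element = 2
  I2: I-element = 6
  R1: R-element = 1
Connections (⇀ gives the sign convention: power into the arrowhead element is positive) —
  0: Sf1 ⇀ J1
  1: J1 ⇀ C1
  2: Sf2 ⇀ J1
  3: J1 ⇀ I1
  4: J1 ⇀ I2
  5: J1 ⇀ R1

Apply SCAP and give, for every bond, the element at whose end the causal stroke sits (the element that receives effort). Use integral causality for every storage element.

bond 0 |Sf1
bond 1 |J1
bond 2 |Sf2
bond 3 |I1
bond 4 |I2
bond 5 |R1

b0 stroke→Sf1  (Sf1 (Sf) sets flow on bond)
b2 stroke→Sf2  (Sf2 fixes flow; stroke at Sf2)
b1 stroke→J1  (C1: C, integral causality)
b3 stroke→I1  (J1 effort already set via bond 1)
b4 stroke→I2  (0-jn J1 has e-setter on 1)
b5 stroke→R1  (J1 effort already set via bond 1)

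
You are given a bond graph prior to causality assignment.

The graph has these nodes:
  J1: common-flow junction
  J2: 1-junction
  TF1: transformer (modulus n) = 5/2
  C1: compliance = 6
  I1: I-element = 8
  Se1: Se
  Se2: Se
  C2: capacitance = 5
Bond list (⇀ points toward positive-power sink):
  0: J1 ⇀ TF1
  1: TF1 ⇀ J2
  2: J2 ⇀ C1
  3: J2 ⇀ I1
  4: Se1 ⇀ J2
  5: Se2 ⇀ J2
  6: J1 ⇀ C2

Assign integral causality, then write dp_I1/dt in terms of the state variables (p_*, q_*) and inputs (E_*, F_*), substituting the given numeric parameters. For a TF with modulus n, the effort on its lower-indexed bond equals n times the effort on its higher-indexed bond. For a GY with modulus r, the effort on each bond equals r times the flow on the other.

β4 →J2  (source Se1 imposes e)
β5 →J2  (source Se2 imposes e)
β2 →J2  (C1 integral (e out))
β3 →I1  (prefer integral on I1)
β1 →J2  (common-f at J2 fixed by 3)
β0 →TF1  (TF1: transformer flips bond 1)
β6 →J1  (common-f at J1 fixed by 0)

dp_I1/dt = E_Se1 + E_Se2 - q_C1/6 - 2*q_C2/25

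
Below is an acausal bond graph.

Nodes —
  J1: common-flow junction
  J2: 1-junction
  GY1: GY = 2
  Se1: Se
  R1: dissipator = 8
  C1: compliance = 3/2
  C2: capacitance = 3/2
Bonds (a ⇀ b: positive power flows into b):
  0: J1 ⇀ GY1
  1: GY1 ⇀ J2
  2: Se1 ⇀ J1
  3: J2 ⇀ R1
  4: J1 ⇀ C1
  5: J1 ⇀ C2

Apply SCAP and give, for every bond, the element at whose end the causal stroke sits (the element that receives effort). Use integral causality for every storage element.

β0 |GY1
β1 |GY1
β2 |J1
β3 |J2
β4 |J1
β5 |J1

#2 |J1  (Se1 fixes effort; stroke away)
#4 |J1  (C1 integral (e out))
#5 |J1  (C2 outputs effort q/C2)
#0 |GY1  (only one flow-in slot at J1)
#1 |GY1  (through GY1, causality inverts; strokes same side of GY1)
#3 |J2  (J2: bond 1 brought flow, rest push out)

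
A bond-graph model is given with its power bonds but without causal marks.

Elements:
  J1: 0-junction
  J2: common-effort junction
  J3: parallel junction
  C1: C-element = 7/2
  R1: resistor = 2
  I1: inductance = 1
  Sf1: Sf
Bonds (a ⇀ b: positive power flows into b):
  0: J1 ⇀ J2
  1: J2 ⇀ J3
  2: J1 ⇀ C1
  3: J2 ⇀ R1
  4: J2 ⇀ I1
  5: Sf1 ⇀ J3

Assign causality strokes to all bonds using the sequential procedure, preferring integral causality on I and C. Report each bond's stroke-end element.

bond 0 stroke at J2
bond 1 stroke at J3
bond 2 stroke at J1
bond 3 stroke at R1
bond 4 stroke at I1
bond 5 stroke at Sf1

β5 |Sf1  (Sf1 fixes flow; stroke at Sf1)
β1 |J3  (J3: last free bond brings effort in)
β2 |J1  (C1: C, integral causality)
β0 |J2  (common-e at J1 fixed by 2)
β3 |R1  (common-e at J2 fixed by 0)
β4 |I1  (J2: bond 0 brought effort, rest push out)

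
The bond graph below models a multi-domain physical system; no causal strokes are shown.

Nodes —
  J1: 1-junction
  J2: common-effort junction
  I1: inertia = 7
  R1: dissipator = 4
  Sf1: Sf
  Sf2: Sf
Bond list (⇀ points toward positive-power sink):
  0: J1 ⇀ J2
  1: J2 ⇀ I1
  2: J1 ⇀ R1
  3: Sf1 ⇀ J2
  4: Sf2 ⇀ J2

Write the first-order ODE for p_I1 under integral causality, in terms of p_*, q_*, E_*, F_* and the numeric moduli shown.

dp_I1/dt = 4*F_Sf1 + 4*F_Sf2 - 4*p_I1/7

bond 3 |Sf1  (source Sf1 imposes f)
bond 4 |Sf2  (Sf2 fixes flow; stroke at Sf2)
bond 1 |I1  (I1 outputs flow p/I1)
bond 0 |J2  (J2: last free bond brings effort in)
bond 2 |J1  (common-f at J1 fixed by 0)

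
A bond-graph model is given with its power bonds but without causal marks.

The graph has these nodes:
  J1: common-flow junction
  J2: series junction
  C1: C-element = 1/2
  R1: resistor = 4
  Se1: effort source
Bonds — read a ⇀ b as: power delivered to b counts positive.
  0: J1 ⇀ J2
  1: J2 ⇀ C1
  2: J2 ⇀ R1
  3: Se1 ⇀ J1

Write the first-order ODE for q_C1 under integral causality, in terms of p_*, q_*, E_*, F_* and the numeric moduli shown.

dq_C1/dt = E_Se1/4 - q_C1/2

b3 →J1  (source Se1 imposes e)
b0 →J2  (J1 needs exactly one f-in)
b1 →J2  (C1 outputs effort q/C1)
b2 →R1  (J2: last free bond brings flow in)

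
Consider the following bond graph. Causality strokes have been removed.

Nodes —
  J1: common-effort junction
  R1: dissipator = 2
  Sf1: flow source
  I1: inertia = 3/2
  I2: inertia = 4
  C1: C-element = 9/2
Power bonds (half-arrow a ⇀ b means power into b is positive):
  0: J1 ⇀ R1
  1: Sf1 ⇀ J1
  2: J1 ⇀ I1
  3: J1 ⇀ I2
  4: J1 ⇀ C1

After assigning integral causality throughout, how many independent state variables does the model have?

bond 1 →Sf1  (source Sf1 imposes f)
bond 2 →I1  (prefer integral on I1)
bond 3 →I2  (prefer integral on I2)
bond 4 →J1  (C1: C, integral causality)
bond 0 →R1  (J1: bond 4 brought effort, rest push out)

3  (C1, I1, I2 all integral)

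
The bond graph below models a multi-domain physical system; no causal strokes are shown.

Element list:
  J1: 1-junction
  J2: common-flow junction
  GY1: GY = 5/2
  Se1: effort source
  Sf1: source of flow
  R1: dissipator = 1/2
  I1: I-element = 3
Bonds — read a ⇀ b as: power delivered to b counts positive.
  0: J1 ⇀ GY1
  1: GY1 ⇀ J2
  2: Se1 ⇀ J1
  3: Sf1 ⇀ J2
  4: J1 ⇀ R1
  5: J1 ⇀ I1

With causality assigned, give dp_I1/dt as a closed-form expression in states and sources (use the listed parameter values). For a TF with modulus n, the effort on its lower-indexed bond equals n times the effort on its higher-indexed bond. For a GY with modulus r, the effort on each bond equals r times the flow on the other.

dp_I1/dt = E_Se1 - 5*F_Sf1/2 - p_I1/6

bond 2 →J1  (Se1: effort source, stroke at far end)
bond 3 →Sf1  (Sf1: flow source, stroke at near end)
bond 1 →J2  (common-f at J2 fixed by 3)
bond 0 →J1  (GY GY1: same side as bond 1)
bond 5 →I1  (I1: I, integral causality)
bond 4 →J1  (J1 flow already set via bond 5)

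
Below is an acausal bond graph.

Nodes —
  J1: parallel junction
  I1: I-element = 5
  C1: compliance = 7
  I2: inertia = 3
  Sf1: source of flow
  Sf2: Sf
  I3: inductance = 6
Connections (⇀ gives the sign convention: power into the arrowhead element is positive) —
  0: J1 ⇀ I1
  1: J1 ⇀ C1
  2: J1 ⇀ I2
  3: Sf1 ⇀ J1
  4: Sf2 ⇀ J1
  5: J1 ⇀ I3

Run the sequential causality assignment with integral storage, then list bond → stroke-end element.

β0 →I1
β1 →J1
β2 →I2
β3 →Sf1
β4 →Sf2
β5 →I3

#3 stroke at Sf1  (source Sf1 imposes f)
#4 stroke at Sf2  (source Sf2 imposes f)
#0 stroke at I1  (I1: I, integral causality)
#1 stroke at J1  (C1: C, integral causality)
#2 stroke at I2  (0-jn J1 has e-setter on 1)
#5 stroke at I3  (0-jn J1 has e-setter on 1)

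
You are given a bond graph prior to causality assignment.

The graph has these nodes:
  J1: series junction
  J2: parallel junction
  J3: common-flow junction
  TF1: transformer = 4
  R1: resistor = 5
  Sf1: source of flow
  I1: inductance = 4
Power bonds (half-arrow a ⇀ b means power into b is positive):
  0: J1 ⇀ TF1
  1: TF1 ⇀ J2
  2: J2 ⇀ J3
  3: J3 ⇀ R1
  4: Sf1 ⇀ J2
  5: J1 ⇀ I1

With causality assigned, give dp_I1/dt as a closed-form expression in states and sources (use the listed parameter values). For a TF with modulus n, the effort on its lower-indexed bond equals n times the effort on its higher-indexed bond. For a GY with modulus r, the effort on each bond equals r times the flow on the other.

#4 stroke→Sf1  (source Sf1 imposes f)
#5 stroke→I1  (I1 outputs flow p/I1)
#0 stroke→J1  (J1 flow already set via bond 5)
#1 stroke→TF1  (through TF1, causality passes straight; one stroke at TF1)
#2 stroke→J2  (only one effort-in slot at J2)
#3 stroke→J3  (J3 flow already set via bond 2)

dp_I1/dt = -20*F_Sf1 - 20*p_I1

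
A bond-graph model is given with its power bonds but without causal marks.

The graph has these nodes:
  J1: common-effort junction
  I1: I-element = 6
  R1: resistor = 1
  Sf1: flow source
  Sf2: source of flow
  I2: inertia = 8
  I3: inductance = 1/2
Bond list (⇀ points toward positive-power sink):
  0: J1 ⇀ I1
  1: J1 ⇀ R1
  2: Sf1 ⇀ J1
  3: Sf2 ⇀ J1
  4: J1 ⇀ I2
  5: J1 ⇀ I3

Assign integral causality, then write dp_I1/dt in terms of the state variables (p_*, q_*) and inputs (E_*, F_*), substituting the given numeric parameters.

dp_I1/dt = F_Sf1 + F_Sf2 - p_I1/6 - p_I2/8 - 2*p_I3

bond 2 stroke at Sf1  (Sf1: flow source, stroke at near end)
bond 3 stroke at Sf2  (Sf2: flow source, stroke at near end)
bond 0 stroke at I1  (I1: I, integral causality)
bond 4 stroke at I2  (prefer integral on I2)
bond 5 stroke at I3  (I3 integral (f out))
bond 1 stroke at J1  (closing 0-jn rule on J1)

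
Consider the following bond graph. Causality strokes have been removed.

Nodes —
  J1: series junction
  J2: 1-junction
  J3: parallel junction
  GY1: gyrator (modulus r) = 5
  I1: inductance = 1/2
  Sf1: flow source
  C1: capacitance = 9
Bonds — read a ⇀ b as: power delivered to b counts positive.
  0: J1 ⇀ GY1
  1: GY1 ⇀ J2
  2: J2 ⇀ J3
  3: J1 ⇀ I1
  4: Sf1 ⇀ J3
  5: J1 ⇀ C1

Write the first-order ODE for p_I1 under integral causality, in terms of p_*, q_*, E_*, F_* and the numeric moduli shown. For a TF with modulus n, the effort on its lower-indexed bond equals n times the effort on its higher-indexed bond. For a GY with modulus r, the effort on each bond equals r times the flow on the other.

dp_I1/dt = 5*F_Sf1 - q_C1/9

b4 stroke at Sf1  (Sf1 (Sf) sets flow on bond)
b2 stroke at J3  (J3: last free bond brings effort in)
b1 stroke at J2  (J2: bond 2 brought flow, rest push out)
b0 stroke at J1  (through GY1, causality inverts; strokes same side of GY1)
b3 stroke at I1  (I1: I, integral causality)
b5 stroke at J1  (J1 flow already set via bond 3)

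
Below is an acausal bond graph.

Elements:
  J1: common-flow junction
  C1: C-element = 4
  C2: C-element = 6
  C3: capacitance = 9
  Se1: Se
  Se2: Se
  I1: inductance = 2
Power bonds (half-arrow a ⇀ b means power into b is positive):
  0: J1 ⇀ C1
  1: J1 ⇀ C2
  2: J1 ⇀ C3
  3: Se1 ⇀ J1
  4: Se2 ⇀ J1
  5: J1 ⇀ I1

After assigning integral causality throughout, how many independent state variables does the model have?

4  (C1, C2, C3, I1 all integral)

β3 stroke→J1  (Se1: effort source, stroke at far end)
β4 stroke→J1  (Se2: effort source, stroke at far end)
β0 stroke→J1  (prefer integral on C1)
β1 stroke→J1  (C2 integral (e out))
β2 stroke→J1  (prefer integral on C3)
β5 stroke→I1  (J1: last free bond brings flow in)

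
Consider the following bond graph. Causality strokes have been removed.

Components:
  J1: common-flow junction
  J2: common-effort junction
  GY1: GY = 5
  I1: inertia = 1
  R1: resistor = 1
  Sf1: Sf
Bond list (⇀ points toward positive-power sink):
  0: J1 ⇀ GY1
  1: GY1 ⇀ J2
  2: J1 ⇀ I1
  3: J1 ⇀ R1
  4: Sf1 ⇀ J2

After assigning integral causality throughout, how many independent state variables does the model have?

bond 4 stroke→Sf1  (Sf1 fixes flow; stroke at Sf1)
bond 1 stroke→J2  (only one effort-in slot at J2)
bond 0 stroke→J1  (through GY1, causality inverts; strokes same side of GY1)
bond 2 stroke→I1  (I1 integral (f out))
bond 3 stroke→J1  (J1 flow already set via bond 2)

1  (I1 all integral)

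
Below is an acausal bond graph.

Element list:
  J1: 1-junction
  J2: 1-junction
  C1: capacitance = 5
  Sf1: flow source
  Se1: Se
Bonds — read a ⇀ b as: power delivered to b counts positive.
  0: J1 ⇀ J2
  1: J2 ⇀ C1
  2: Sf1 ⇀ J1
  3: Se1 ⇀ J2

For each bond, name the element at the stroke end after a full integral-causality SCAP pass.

b0 stroke at J1
b1 stroke at J2
b2 stroke at Sf1
b3 stroke at J2

bond 2 |Sf1  (Sf1: flow source, stroke at near end)
bond 3 |J2  (Se1 (Se) sets effort on bond)
bond 0 |J1  (J1 flow already set via bond 2)
bond 1 |J2  (J2 flow already set via bond 0)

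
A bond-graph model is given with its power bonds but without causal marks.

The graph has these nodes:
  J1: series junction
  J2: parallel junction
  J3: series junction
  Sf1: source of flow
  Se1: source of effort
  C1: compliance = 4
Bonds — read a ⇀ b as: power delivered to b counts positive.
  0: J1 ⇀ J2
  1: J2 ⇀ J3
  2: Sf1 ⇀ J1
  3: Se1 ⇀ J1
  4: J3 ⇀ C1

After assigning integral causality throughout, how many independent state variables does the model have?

1  (C1 all integral)

bond 2 →Sf1  (Sf1 (Sf) sets flow on bond)
bond 3 →J1  (Se1: effort source, stroke at far end)
bond 0 →J1  (common-f at J1 fixed by 2)
bond 1 →J2  (J2: last free bond brings effort in)
bond 4 →J3  (J3 flow already set via bond 1)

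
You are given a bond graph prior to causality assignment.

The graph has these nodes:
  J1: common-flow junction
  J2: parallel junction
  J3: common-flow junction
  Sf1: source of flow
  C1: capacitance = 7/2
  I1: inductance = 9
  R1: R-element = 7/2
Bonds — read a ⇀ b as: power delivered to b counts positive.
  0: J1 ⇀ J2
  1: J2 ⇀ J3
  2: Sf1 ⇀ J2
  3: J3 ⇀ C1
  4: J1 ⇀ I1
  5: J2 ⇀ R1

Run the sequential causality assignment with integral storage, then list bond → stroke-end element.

bond 2 |Sf1  (Sf1: flow source, stroke at near end)
bond 3 |J3  (C1 integral (e out))
bond 1 |J2  (J3 needs exactly one f-in)
bond 0 |J1  (J2 effort already set via bond 1)
bond 5 |R1  (J2: bond 1 brought effort, rest push out)
bond 4 |I1  (only one flow-in slot at J1)

b0 stroke at J1
b1 stroke at J2
b2 stroke at Sf1
b3 stroke at J3
b4 stroke at I1
b5 stroke at R1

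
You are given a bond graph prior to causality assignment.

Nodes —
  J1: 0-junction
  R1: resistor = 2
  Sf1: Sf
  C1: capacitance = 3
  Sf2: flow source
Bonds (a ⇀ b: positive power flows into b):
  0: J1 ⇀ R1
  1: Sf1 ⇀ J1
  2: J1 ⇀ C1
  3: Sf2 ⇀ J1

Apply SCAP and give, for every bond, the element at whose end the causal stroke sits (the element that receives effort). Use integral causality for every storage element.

β1 stroke→Sf1  (Sf1: flow source, stroke at near end)
β3 stroke→Sf2  (Sf2: flow source, stroke at near end)
β2 stroke→J1  (C1 integral (e out))
β0 stroke→R1  (0-jn J1 has e-setter on 2)

bond 0 →R1
bond 1 →Sf1
bond 2 →J1
bond 3 →Sf2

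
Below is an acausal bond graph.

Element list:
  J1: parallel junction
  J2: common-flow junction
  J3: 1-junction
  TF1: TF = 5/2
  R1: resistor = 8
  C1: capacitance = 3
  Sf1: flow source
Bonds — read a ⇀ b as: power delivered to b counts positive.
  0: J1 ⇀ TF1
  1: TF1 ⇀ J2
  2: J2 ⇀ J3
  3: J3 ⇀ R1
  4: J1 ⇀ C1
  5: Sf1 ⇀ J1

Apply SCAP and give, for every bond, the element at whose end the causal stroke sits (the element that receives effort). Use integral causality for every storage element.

#5 |Sf1  (Sf1 (Sf) sets flow on bond)
#4 |J1  (C1 outputs effort q/C1)
#0 |TF1  (J1: bond 4 brought effort, rest push out)
#1 |J2  (through TF1, causality passes straight; one stroke at TF1)
#2 |J3  (closing 1-jn rule on J2)
#3 |R1  (J3 needs exactly one f-in)

#0 →TF1
#1 →J2
#2 →J3
#3 →R1
#4 →J1
#5 →Sf1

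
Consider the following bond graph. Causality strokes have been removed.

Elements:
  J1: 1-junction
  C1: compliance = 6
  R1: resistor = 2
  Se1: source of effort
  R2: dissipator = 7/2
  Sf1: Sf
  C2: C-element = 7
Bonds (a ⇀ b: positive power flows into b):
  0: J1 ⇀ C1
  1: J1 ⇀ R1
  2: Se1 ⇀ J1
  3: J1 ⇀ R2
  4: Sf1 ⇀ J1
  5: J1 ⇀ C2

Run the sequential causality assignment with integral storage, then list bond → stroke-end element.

β2 →J1  (source Se1 imposes e)
β4 →Sf1  (source Sf1 imposes f)
β0 →J1  (J1: bond 4 brought flow, rest push out)
β1 →J1  (J1: bond 4 brought flow, rest push out)
β3 →J1  (J1 flow already set via bond 4)
β5 →J1  (J1 flow already set via bond 4)

β0 |J1
β1 |J1
β2 |J1
β3 |J1
β4 |Sf1
β5 |J1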